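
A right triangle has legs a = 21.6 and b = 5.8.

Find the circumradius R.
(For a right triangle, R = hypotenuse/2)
Hypotenuse c = √(a² + b²) = √(466.56 + 33.64) = √500.2 ≈ 22.3652
R = c/2 ≈ 22.3652/2 ≈ 11.1826

R = 11.18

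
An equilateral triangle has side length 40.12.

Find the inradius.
r = Area/s with s the semi-perimeter.
Area = (√3/4)·40.12² = (√3/4)·1609.6144 ≈ 0.433013·1609.6144 ≈ 696.983
s = 3·40.12/2 = 60.18
r ≈ 696.983/60.18 ≈ 11.5816
(Equivalently r = side/(2√3) = 40.12/3.4641 ≈ 11.5816.)

r = 11.58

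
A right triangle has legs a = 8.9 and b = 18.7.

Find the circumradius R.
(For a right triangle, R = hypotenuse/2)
Hypotenuse c = √(a² + b²) = √(79.21 + 349.69) = √428.9 ≈ 20.7099
R = c/2 ≈ 20.7099/2 ≈ 10.355

R = 10.35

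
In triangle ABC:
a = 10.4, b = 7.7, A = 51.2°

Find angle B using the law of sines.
a/sin(A) = b/sin(B)  ⇒  sin(B) = b·sin(A)/a = 7.7·sin(51.2°)/10.4
sin(51.2°) ≈ 0.779338
sin(B) ≈ 7.7·0.779338/10.4 ≈ 6.0009/10.4 ≈ 0.57701
B = arcsin(0.57701) ≈ 35.2405°
(Since b ≤ a we need B ≤ A, so the obtuse alternative 180° − 35.2405° ≈ 144.759° is rejected.)

B = 35.24°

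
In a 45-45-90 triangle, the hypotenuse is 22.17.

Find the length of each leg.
In a 45-45-90 triangle hypotenuse = leg·√2, so leg = hypotenuse/√2.
Leg = 22.17/√2 ≈ 22.17/1.41421 ≈ 15.6766

Each leg = 15.68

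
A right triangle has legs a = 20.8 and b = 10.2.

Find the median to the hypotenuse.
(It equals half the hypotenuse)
Hypotenuse c = √(a² + b²) = √(432.64 + 104.04) = √536.68 ≈ 23.1664
Median to hypotenuse = c/2 ≈ 23.1664/2 ≈ 11.5832

Median = 11.58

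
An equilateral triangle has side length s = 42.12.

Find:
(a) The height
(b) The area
(a) The height splits the triangle into two 30-60-90 halves: h = s·√3/2 = 42.12·1.73205/2 ≈ 72.954/2 ≈ 36.477
(b) Area = (√3/4)·s² = (√3/4)·42.12² = (√3/4)·1774.0944 ≈ 0.433013·1774.0944 ≈ 768.205

Height = 36.48, Area = 768.2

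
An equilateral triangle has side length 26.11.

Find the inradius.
r = Area/s with s the semi-perimeter.
Area = (√3/4)·26.11² = (√3/4)·681.7321 ≈ 0.433013·681.7321 ≈ 295.199
s = 3·26.11/2 = 39.165
r ≈ 295.199/39.165 ≈ 7.53731
(Equivalently r = side/(2√3) = 26.11/3.4641 ≈ 7.53731.)

r = 7.537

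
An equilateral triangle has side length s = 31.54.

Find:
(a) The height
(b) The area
(a) The height splits the triangle into two 30-60-90 halves: h = s·√3/2 = 31.54·1.73205/2 ≈ 54.6289/2 ≈ 27.3144
(b) Area = (√3/4)·s² = (√3/4)·31.54² = (√3/4)·994.7716 ≈ 0.433013·994.7716 ≈ 430.749

Height = 27.31, Area = 430.7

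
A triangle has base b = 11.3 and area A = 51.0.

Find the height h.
A = ½·b·h  ⇒  h = 2A/b = 2·51.0/11.3 = 102/11.3 ≈ 9.02655

h = 9.027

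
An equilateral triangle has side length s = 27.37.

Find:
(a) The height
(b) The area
(a) The height splits the triangle into two 30-60-90 halves: h = s·√3/2 = 27.37·1.73205/2 ≈ 47.4062/2 ≈ 23.7031
(b) Area = (√3/4)·s² = (√3/4)·27.37² = (√3/4)·749.1169 ≈ 0.433013·749.1169 ≈ 324.377

Height = 23.7, Area = 324.4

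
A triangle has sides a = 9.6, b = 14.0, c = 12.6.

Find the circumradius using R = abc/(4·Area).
First find the area with Heron's formula.
s = (9.6 + 14.0 + 12.6)/2 = 18.1
Area = √(s(s−a)(s−b)(s−c)) = √(18.1·8.5·4.1·5.5) ≈ √3469.32 ≈ 58.9009
abc = 9.6·14.0·12.6 = 1693.44
R = abc/(4·Area) ≈ 1693.44/(4·58.9009) = 1693.44/235.604 ≈ 7.18766

R = 7.188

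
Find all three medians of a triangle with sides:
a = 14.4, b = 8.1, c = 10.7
Median formula: m_a = ½√(2b² + 2c² − a²) (and cyclically). a² = 207.36, b² = 65.61, c² = 114.49.
m_a = ½√(2·65.61 + 2·114.49 − 207.36) = ½√152.84 ≈ ½·12.3628 ≈ 6.18142
m_b = ½√(2·207.36 + 2·114.49 − 65.61) = ½√578.09 ≈ ½·24.0435 ≈ 12.0218
m_c = ½√(2·207.36 + 2·65.61 − 114.49) = ½√431.45 ≈ ½·20.7714 ≈ 10.3857

m_a = 6.181, m_b = 12.02, m_c = 10.39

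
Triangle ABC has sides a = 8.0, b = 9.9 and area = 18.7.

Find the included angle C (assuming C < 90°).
Area = ½·a·b·sin(C)  ⇒  sin(C) = 2·Area/(a·b) = 2·18.7/(8.0·9.9) = 37.4/79.2 ≈ 0.472222
C = arcsin(0.472222) ≈ 28.1786° (taking the acute solution since C < 90°)

C = 28.18°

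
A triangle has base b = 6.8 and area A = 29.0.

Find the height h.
A = ½·b·h  ⇒  h = 2A/b = 2·29.0/6.8 = 58/6.8 ≈ 8.52941

h = 8.529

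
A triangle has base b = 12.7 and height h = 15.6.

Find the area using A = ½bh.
A = ½·b·h = ½·12.7·15.6 = ½·198.12 = 99.06

Area = 99.06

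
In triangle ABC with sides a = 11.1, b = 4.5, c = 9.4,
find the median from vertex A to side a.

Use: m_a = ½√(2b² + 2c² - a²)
m_a = ½√(2·4.5² + 2·9.4² − 11.1²) = ½√(2·20.25 + 2·88.36 − 123.21) = ½√(40.5 + 176.72 − 123.21) = ½√94.01
√94.01 ≈ 9.69588, so m_a ≈ 4.84794

m_a = 4.848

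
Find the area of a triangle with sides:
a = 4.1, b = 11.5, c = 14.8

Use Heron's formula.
s = (4.1 + 11.5 + 14.8)/2 = 30.4/2 = 15.2
s − a = 11.1, s − b = 3.7, s − c = 0.4
s(s−a)(s−b)(s−c) = 15.2·11.1·3.7·0.4 ≈ 249.706
Area = √249.706 ≈ 15.8021

Area = 15.8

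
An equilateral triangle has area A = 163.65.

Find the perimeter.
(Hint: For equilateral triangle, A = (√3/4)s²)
A = (√3/4)s²  ⇒  s² = 4A/√3 = 4·163.65/√3 = 654.6/1.73205 ≈ 377.933
s ≈ √377.933 ≈ 19.4405
Perimeter = 3s ≈ 3·19.4405 ≈ 58.3215

Perimeter = 58.32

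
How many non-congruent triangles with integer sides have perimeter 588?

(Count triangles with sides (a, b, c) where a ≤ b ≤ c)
Let a ≤ b ≤ c with a + b + c = 588. The only binding inequality is a + b > c, i.e. 588 − c > c, so c < 588/2; and c ≥ 588/3 since c is the largest side.
So 196 ≤ c ≤ 293. For each c, b runs from ⌈(588 − c)/2⌉ up to c (then a = 588 − b − c satisfies 1 ≤ a ≤ b automatically), giving c − ⌈(588 − c)/2⌉ + 1 choices.
Summing over c: 1 + 2 + 4 + 5 + … + 145 + 146  (98 terms, c = 196, …, 293) = 7203
Check (closed form: nearest integer to p²/48 for even p, (p+3)²/48 for odd p): 588²/48 = 345744/48 ≈ 7203.00 → 7203

7203 triangles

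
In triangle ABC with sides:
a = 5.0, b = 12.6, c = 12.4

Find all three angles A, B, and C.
Law of cosines for each angle (a² = 25, b² = 158.76, c² = 153.76):
cos(A) = (b² + c² − a²)/(2bc) = (158.76 + 153.76 − 25)/(2·12.6·12.4) = 287.52/312.48 ≈ 0.920123  ⇒  A ≈ 23.0559°
cos(B) = (a² + c² − b²)/(2ac) = (25 + 153.76 − 158.76)/(2·5.0·12.4) = 20/124 ≈ 0.16129  ⇒  B ≈ 80.7182°
cos(C) = (a² + b² − c²)/(2ab) = (25 + 158.76 − 153.76)/(2·5.0·12.6) = 30/126 ≈ 0.238095  ⇒  C ≈ 76.2259°
Check: A + B + C ≈ 180°

A = 23.06°, B = 80.72°, C = 76.23°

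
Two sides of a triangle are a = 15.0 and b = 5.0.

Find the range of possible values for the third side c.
Triangle inequality: |a − b| < c < a + b
|a − b| = |15.0 − 5.0| = 10
a + b = 15.0 + 5.0 = 20

10 < c < 20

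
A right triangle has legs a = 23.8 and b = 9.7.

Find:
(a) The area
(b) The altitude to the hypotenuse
(a) The legs are perpendicular, so Area = ½·a·b = ½·23.8·9.7 = ½·230.86 = 115.43
(b) Hypotenuse c = √(a² + b²) = √(566.44 + 94.09) = √660.53 ≈ 25.7008
    Area = ½·c·h_c  ⇒  h_c = 2·Area/c = 230.86/25.7008 ≈ 8.98261

Area = 115.43, h_c = 8.983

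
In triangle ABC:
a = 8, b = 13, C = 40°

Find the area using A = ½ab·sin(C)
A = ½·a·b·sin(C) = ½·8·13·sin(40°)
sin(40°) ≈ 0.642788
A ≈ ½·104·0.642788 = 52·0.642788 ≈ 33.425

Area = 33.42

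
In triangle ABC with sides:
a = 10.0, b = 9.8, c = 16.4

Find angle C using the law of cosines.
c² = a² + b² − 2ab·cos(C)  ⇒  cos(C) = (a² + b² − c²)/(2ab)
cos(C) = (10.0² + 9.8² − 16.4²)/(2·10.0·9.8) = (100 + 96.04 − 268.96)/196 = -72.92/196 ≈ -0.372041
C = arccos(-0.372041) ≈ 111.842°

C = 111.8°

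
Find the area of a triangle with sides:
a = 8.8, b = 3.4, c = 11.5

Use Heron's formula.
s = (8.8 + 3.4 + 11.5)/2 = 23.7/2 = 11.85
s − a = 3.05, s − b = 8.45, s − c = 0.35
s(s−a)(s−b)(s−c) = 11.85·3.05·8.45·0.35 ≈ 106.891
Area = √106.891 ≈ 10.3388

Area = 10.34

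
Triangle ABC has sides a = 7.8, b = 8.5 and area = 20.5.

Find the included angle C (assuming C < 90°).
Area = ½·a·b·sin(C)  ⇒  sin(C) = 2·Area/(a·b) = 2·20.5/(7.8·8.5) = 41/66.3 ≈ 0.618401
C = arcsin(0.618401) ≈ 38.1995° (taking the acute solution since C < 90°)

C = 38.2°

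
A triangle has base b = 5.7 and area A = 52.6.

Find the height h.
A = ½·b·h  ⇒  h = 2A/b = 2·52.6/5.7 = 105.2/5.7 ≈ 18.4561

h = 18.46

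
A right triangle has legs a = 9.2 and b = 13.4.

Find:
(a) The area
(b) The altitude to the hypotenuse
(a) The legs are perpendicular, so Area = ½·a·b = ½·9.2·13.4 = ½·123.28 = 61.64
(b) Hypotenuse c = √(a² + b²) = √(84.64 + 179.56) = √264.2 ≈ 16.2542
    Area = ½·c·h_c  ⇒  h_c = 2·Area/c = 123.28/16.2542 ≈ 7.58449

Area = 61.64, h_c = 7.584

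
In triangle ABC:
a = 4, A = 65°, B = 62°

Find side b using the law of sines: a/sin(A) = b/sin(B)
a/sin(A) = b/sin(B)  ⇒  b = a·sin(B)/sin(A) = 4·sin(62°)/sin(65°)
sin(62°) ≈ 0.882948, sin(65°) ≈ 0.906308
b ≈ 4·0.882948/0.906308 ≈ 3.53179/0.906308 ≈ 3.8969

b = 3.897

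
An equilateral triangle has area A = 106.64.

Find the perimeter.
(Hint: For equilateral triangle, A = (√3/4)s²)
A = (√3/4)s²  ⇒  s² = 4A/√3 = 4·106.64/√3 = 426.56/1.73205 ≈ 246.275
s ≈ √246.275 ≈ 15.6931
Perimeter = 3s ≈ 3·15.6931 ≈ 47.0794

Perimeter = 47.08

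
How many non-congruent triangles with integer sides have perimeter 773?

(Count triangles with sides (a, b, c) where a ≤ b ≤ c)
Let a ≤ b ≤ c with a + b + c = 773. The only binding inequality is a + b > c, i.e. 773 − c > c, so c < 773/2; and c ≥ 773/3 since c is the largest side.
So 258 ≤ c ≤ 386. For each c, b runs from ⌈(773 − c)/2⌉ up to c (then a = 773 − b − c satisfies 1 ≤ a ≤ b automatically), giving c − ⌈(773 − c)/2⌉ + 1 choices.
Summing over c: 1 + 3 + 4 + 6 + … + 192 + 193  (129 terms, c = 258, …, 386) = 12545
Check (closed form: nearest integer to p²/48 for even p, (p+3)²/48 for odd p): (773+3)²/48 = 776²/48 = 602176/48 ≈ 12545.33 → 12545

12545 triangles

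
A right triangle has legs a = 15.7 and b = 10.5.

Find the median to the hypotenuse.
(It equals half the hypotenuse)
Hypotenuse c = √(a² + b²) = √(246.49 + 110.25) = √356.74 ≈ 18.8876
Median to hypotenuse = c/2 ≈ 18.8876/2 ≈ 9.44378

Median = 9.444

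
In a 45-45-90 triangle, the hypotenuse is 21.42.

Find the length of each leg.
In a 45-45-90 triangle hypotenuse = leg·√2, so leg = hypotenuse/√2.
Leg = 21.42/√2 ≈ 21.42/1.41421 ≈ 15.1462

Each leg = 15.15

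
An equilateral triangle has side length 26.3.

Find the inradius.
r = Area/s with s the semi-perimeter.
Area = (√3/4)·26.3² = (√3/4)·691.69 ≈ 0.433013·691.69 ≈ 299.511
s = 3·26.3/2 = 39.45
r ≈ 299.511/39.45 ≈ 7.59216
(Equivalently r = side/(2√3) = 26.3/3.4641 ≈ 7.59216.)

r = 7.592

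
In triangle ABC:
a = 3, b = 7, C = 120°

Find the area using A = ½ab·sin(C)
A = ½·a·b·sin(C) = ½·3·7·sin(120°)
sin(120°) ≈ 0.866025
A ≈ ½·21·0.866025 = 10.5·0.866025 ≈ 9.09327

Area = 9.093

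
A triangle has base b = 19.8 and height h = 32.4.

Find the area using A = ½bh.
A = ½·b·h = ½·19.8·32.4 = ½·641.52 = 320.76

Area = 320.76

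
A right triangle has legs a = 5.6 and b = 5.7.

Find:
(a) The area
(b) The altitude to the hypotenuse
(a) The legs are perpendicular, so Area = ½·a·b = ½·5.6·5.7 = ½·31.92 = 15.96
(b) Hypotenuse c = √(a² + b²) = √(31.36 + 32.49) = √63.85 ≈ 7.99062
    Area = ½·c·h_c  ⇒  h_c = 2·Area/c = 31.92/7.99062 ≈ 3.99468

Area = 15.96, h_c = 3.995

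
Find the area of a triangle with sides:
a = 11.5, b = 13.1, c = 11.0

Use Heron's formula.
s = (11.5 + 13.1 + 11.0)/2 = 35.6/2 = 17.8
s − a = 6.3, s − b = 4.7, s − c = 6.8
s(s−a)(s−b)(s−c) = 17.8·6.3·4.7·6.8 ≈ 3583.99
Area = √3583.99 ≈ 59.8665

Area = 59.87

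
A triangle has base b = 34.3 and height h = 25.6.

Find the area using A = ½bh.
A = ½·b·h = ½·34.3·25.6 = ½·878.08 = 439.04

Area = 439.04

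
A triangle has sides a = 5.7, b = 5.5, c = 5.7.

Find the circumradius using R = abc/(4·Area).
First find the area with Heron's formula.
s = (5.7 + 5.5 + 5.7)/2 = 8.45
Area = √(s(s−a)(s−b)(s−c)) = √(8.45·2.75·2.95·2.75) ≈ √188.514 ≈ 13.73
abc = 5.7·5.5·5.7 = 178.695
R = abc/(4·Area) ≈ 178.695/(4·13.73) = 178.695/54.9202 ≈ 3.25372

R = 3.254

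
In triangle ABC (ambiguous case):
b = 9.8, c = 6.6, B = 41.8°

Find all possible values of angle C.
b/sin(B) = c/sin(C)  ⇒  sin(C) = c·sin(B)/b = 6.6·sin(41.8°)/9.8
sin(41.8°) ≈ 0.666532
sin(C) ≈ 6.6·0.666532/9.8 ≈ 4.39911/9.8 ≈ 0.448889
Candidate 1: C₁ = arcsin(0.448889) ≈ 26.6724°  →  A = 180° − 41.8° − 26.6724° ≈ 111.528° > 0, valid
Candidate 2: C₂ = 180° − C₁ ≈ 153.328°  →  A = 180° − 41.8° − 153.328° ≈ -15.1276° ≤ 0, not a valid triangle

C = 26.67° (one solution)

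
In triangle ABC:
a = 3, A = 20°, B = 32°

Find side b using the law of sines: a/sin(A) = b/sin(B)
a/sin(A) = b/sin(B)  ⇒  b = a·sin(B)/sin(A) = 3·sin(32°)/sin(20°)
sin(32°) ≈ 0.529919, sin(20°) ≈ 0.34202
b ≈ 3·0.529919/0.34202 ≈ 1.58976/0.34202 ≈ 4.64814

b = 4.648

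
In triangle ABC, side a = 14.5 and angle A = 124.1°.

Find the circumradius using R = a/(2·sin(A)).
R = a/(2·sin(A)) = 14.5/(2·sin(124.1°))
sin(124.1°) ≈ 0.82806
R ≈ 14.5/(2·0.82806) = 14.5/1.65612 ≈ 8.7554

R = 8.755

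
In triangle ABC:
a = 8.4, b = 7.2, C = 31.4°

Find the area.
Two sides and the included angle (SAS): A = ½·a·b·sin(C) = ½·8.4·7.2·sin(31.4°)
sin(31.4°) ≈ 0.52101
A ≈ ½·60.48·0.52101 = 30.24·0.52101 ≈ 15.7553

Area = 15.76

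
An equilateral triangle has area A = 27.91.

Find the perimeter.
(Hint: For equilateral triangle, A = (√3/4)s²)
A = (√3/4)s²  ⇒  s² = 4A/√3 = 4·27.91/√3 = 111.64/1.73205 ≈ 64.4554
s ≈ √64.4554 ≈ 8.02841
Perimeter = 3s ≈ 3·8.02841 ≈ 24.0852

Perimeter = 24.09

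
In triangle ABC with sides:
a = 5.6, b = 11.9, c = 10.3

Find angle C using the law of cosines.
c² = a² + b² − 2ab·cos(C)  ⇒  cos(C) = (a² + b² − c²)/(2ab)
cos(C) = (5.6² + 11.9² − 10.3²)/(2·5.6·11.9) = (31.36 + 141.61 − 106.09)/133.28 = 66.88/133.28 ≈ 0.501801
C = arccos(0.501801) ≈ 59.8808°

C = 59.88°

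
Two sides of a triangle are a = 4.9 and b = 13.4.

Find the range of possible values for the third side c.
Triangle inequality: |a − b| < c < a + b
|a − b| = |4.9 − 13.4| = 8.5
a + b = 4.9 + 13.4 = 18.3

8.5 < c < 18.3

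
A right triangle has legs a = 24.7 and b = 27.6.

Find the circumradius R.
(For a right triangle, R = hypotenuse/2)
Hypotenuse c = √(a² + b²) = √(610.09 + 761.76) = √1371.85 ≈ 37.0385
R = c/2 ≈ 37.0385/2 ≈ 18.5192

R = 18.52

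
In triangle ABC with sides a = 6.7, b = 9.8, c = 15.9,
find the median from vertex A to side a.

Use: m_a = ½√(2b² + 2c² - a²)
m_a = ½√(2·9.8² + 2·15.9² − 6.7²) = ½√(2·96.04 + 2·252.81 − 44.89) = ½√(192.08 + 505.62 − 44.89) = ½√652.81
√652.81 ≈ 25.5501, so m_a ≈ 12.7751

m_a = 12.78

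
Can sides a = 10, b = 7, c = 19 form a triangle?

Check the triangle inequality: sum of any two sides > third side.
a + b vs c: 10 + 7 = 17 ≤ 19  ✗
a + c vs b: 10 + 19 = 29 > 7  ✓
b + c vs a: 7 + 19 = 26 > 10  ✓

No: 10 + 7 = 17 is not > 19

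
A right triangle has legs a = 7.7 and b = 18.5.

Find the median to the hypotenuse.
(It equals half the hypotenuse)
Hypotenuse c = √(a² + b²) = √(59.29 + 342.25) = √401.54 ≈ 20.0385
Median to hypotenuse = c/2 ≈ 20.0385/2 ≈ 10.0192

Median = 10.02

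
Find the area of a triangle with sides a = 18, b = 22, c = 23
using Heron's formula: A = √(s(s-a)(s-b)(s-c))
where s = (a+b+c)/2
s = (18 + 22 + 23)/2 = 63/2 = 31.5
s − a = 13.5, s − b = 9.5, s − c = 8.5
s(s−a)(s−b)(s−c) = 31.5·13.5·9.5·8.5 = 34338.9375
Area = √34338.9375 ≈ 185.308

s = 31.5, Area = 185.3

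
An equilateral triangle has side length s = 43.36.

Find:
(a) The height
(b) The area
(a) The height splits the triangle into two 30-60-90 halves: h = s·√3/2 = 43.36·1.73205/2 ≈ 75.1017/2 ≈ 37.5509
(b) Area = (√3/4)·s² = (√3/4)·43.36² = (√3/4)·1880.0896 ≈ 0.433013·1880.0896 ≈ 814.103

Height = 37.55, Area = 814.1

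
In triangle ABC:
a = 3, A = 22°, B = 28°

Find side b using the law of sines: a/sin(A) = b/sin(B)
a/sin(A) = b/sin(B)  ⇒  b = a·sin(B)/sin(A) = 3·sin(28°)/sin(22°)
sin(28°) ≈ 0.469472, sin(22°) ≈ 0.374607
b ≈ 3·0.469472/0.374607 ≈ 1.40841/0.374607 ≈ 3.75972

b = 3.76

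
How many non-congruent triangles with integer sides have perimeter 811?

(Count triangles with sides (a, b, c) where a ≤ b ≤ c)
Let a ≤ b ≤ c with a + b + c = 811. The only binding inequality is a + b > c, i.e. 811 − c > c, so c < 811/2; and c ≥ 811/3 since c is the largest side.
So 271 ≤ c ≤ 405. For each c, b runs from ⌈(811 − c)/2⌉ up to c (then a = 811 − b − c satisfies 1 ≤ a ≤ b automatically), giving c − ⌈(811 − c)/2⌉ + 1 choices.
Summing over c: 2 + 3 + 5 + 6 + … + 201 + 203  (135 terms, c = 271, …, 405) = 13804
Check (closed form: nearest integer to p²/48 for even p, (p+3)²/48 for odd p): (811+3)²/48 = 814²/48 = 662596/48 ≈ 13804.08 → 13804

13804 triangles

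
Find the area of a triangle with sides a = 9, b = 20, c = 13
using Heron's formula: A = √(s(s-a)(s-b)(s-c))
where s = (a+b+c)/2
s = (9 + 20 + 13)/2 = 42/2 = 21
s − a = 12, s − b = 1, s − c = 8
s(s−a)(s−b)(s−c) = 21·12·1·8 = 2016
Area = √2016 ≈ 44.8999

s = 21.0, Area = 44.9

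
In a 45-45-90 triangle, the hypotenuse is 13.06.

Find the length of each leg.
In a 45-45-90 triangle hypotenuse = leg·√2, so leg = hypotenuse/√2.
Leg = 13.06/√2 ≈ 13.06/1.41421 ≈ 9.23481

Each leg = 9.235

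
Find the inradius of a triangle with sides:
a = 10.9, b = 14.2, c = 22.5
r = Area/s where s is the semi-perimeter.
s = (10.9 + 14.2 + 22.5)/2 = 47.6/2 = 23.8
Area = √(s(s−a)(s−b)(s−c)) = √(23.8·12.9·9.6·1.3) ≈ √3831.61 ≈ 61.9
r ≈ 61.9/23.8 ≈ 2.60084

r = 2.601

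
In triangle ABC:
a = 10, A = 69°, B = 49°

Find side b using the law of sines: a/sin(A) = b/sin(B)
a/sin(A) = b/sin(B)  ⇒  b = a·sin(B)/sin(A) = 10·sin(49°)/sin(69°)
sin(49°) ≈ 0.75471, sin(69°) ≈ 0.93358
b ≈ 10·0.75471/0.93358 ≈ 7.5471/0.93358 ≈ 8.08403

b = 8.084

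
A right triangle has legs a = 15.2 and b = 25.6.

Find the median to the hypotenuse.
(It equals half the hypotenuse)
Hypotenuse c = √(a² + b²) = √(231.04 + 655.36) = √886.4 ≈ 29.7725
Median to hypotenuse = c/2 ≈ 29.7725/2 ≈ 14.8862

Median = 14.89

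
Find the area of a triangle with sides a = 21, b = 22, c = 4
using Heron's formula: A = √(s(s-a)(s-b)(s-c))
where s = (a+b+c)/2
s = (21 + 22 + 4)/2 = 47/2 = 23.5
s − a = 2.5, s − b = 1.5, s − c = 19.5
s(s−a)(s−b)(s−c) = 23.5·2.5·1.5·19.5 = 1718.4375
Area = √1718.4375 ≈ 41.454

s = 23.5, Area = 41.45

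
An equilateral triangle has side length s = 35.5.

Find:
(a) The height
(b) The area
(a) The height splits the triangle into two 30-60-90 halves: h = s·√3/2 = 35.5·1.73205/2 ≈ 61.4878/2 ≈ 30.7439
(b) Area = (√3/4)·s² = (√3/4)·35.5² = (√3/4)·1260.25 ≈ 0.433013·1260.25 ≈ 545.704

Height = 30.74, Area = 545.7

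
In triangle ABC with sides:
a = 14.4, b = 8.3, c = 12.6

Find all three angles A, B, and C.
Law of cosines for each angle (a² = 207.36, b² = 68.89, c² = 158.76):
cos(A) = (b² + c² − a²)/(2bc) = (68.89 + 158.76 − 207.36)/(2·8.3·12.6) = 20.29/209.16 ≈ 0.0970071  ⇒  A ≈ 84.4331°
cos(B) = (a² + c² − b²)/(2ac) = (207.36 + 158.76 − 68.89)/(2·14.4·12.6) = 297.23/362.88 ≈ 0.819086  ⇒  B ≈ 35.0066°
cos(C) = (a² + b² − c²)/(2ab) = (207.36 + 68.89 − 158.76)/(2·14.4·8.3) = 117.49/239.04 ≈ 0.491508  ⇒  C ≈ 60.5603°
Check: A + B + C ≈ 180°

A = 84.43°, B = 35.01°, C = 60.56°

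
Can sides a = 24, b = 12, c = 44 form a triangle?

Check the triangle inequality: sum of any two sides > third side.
a + b vs c: 24 + 12 = 36 ≤ 44  ✗
a + c vs b: 24 + 44 = 68 > 12  ✓
b + c vs a: 12 + 44 = 56 > 24  ✓

No: 24 + 12 = 36 is not > 44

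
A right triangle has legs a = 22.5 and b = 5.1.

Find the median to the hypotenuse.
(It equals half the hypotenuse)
Hypotenuse c = √(a² + b²) = √(506.25 + 26.01) = √532.26 ≈ 23.0708
Median to hypotenuse = c/2 ≈ 23.0708/2 ≈ 11.5354

Median = 11.54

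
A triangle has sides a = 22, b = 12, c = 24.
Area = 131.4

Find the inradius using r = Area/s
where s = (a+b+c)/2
s = (22 + 12 + 24)/2 = 58/2 = 29
r = Area/s = 131.4/29 ≈ 4.53103

r = 4.531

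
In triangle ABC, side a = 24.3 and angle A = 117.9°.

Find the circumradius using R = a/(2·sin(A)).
R = a/(2·sin(A)) = 24.3/(2·sin(117.9°))
sin(117.9°) ≈ 0.883766
R ≈ 24.3/(2·0.883766) = 24.3/1.76753 ≈ 13.748

R = 13.75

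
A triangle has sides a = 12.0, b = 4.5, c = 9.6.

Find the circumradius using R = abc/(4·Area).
First find the area with Heron's formula.
s = (12.0 + 4.5 + 9.6)/2 = 13.05
Area = √(s(s−a)(s−b)(s−c)) = √(13.05·1.05·8.55·3.45) ≈ √404.189 ≈ 20.1045
abc = 12.0·4.5·9.6 = 518.4
R = abc/(4·Area) ≈ 518.4/(4·20.1045) = 518.4/80.4179 ≈ 6.44633

R = 6.446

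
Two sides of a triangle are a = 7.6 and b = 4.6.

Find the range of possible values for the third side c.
Triangle inequality: |a − b| < c < a + b
|a − b| = |7.6 − 4.6| = 3
a + b = 7.6 + 4.6 = 12.2

3 < c < 12.2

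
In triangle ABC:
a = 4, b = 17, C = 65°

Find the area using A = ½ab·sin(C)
A = ½·a·b·sin(C) = ½·4·17·sin(65°)
sin(65°) ≈ 0.906308
A ≈ ½·68·0.906308 = 34·0.906308 ≈ 30.8145

Area = 30.81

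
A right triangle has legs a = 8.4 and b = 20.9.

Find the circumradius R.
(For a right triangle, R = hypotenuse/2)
Hypotenuse c = √(a² + b²) = √(70.56 + 436.81) = √507.37 ≈ 22.5249
R = c/2 ≈ 22.5249/2 ≈ 11.2624

R = 11.26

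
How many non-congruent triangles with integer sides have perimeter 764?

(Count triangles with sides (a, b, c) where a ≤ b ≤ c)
Let a ≤ b ≤ c with a + b + c = 764. The only binding inequality is a + b > c, i.e. 764 − c > c, so c < 764/2; and c ≥ 764/3 since c is the largest side.
So 255 ≤ c ≤ 381. For each c, b runs from ⌈(764 − c)/2⌉ up to c (then a = 764 − b − c satisfies 1 ≤ a ≤ b automatically), giving c − ⌈(764 − c)/2⌉ + 1 choices.
Summing over c: 1 + 3 + 4 + 6 + … + 189 + 190  (127 terms, c = 255, …, 381) = 12160
Check (closed form: nearest integer to p²/48 for even p, (p+3)²/48 for odd p): 764²/48 = 583696/48 ≈ 12160.33 → 12160

12160 triangles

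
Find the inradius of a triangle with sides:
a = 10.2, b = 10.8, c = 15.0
r = Area/s where s is the semi-perimeter.
s = (10.2 + 10.8 + 15.0)/2 = 36/2 = 18
Area = √(s(s−a)(s−b)(s−c)) = √(18·7.8·7.2·3) ≈ √3032.64 ≈ 55.0694
r ≈ 55.0694/18 ≈ 3.05941

r = 3.059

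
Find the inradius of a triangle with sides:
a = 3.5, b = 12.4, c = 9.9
r = Area/s where s is the semi-perimeter.
s = (3.5 + 12.4 + 9.9)/2 = 25.8/2 = 12.9
Area = √(s(s−a)(s−b)(s−c)) = √(12.9·9.4·0.5·3) ≈ √181.89 ≈ 13.4867
r ≈ 13.4867/12.9 ≈ 1.04548

r = 1.045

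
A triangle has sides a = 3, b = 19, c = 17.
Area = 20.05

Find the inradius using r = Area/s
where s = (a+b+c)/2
s = (3 + 19 + 17)/2 = 39/2 = 19.5
r = Area/s = 20.05/19.5 ≈ 1.02821

r = 1.028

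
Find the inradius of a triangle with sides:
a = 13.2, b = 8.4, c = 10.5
r = Area/s where s is the semi-perimeter.
s = (13.2 + 8.4 + 10.5)/2 = 32.1/2 = 16.05
Area = √(s(s−a)(s−b)(s−c)) = √(16.05·2.85·7.65·5.55) ≈ √1942.11 ≈ 44.0694
r ≈ 44.0694/16.05 ≈ 2.74576

r = 2.746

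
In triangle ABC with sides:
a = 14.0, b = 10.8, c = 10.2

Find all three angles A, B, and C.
Law of cosines for each angle (a² = 196, b² = 116.64, c² = 104.04):
cos(A) = (b² + c² − a²)/(2bc) = (116.64 + 104.04 − 196)/(2·10.8·10.2) = 24.68/220.32 ≈ 0.112019  ⇒  A ≈ 83.5683°
cos(B) = (a² + c² − b²)/(2ac) = (196 + 104.04 − 116.64)/(2·14.0·10.2) = 183.4/285.6 ≈ 0.642157  ⇒  B ≈ 50.0472°
cos(C) = (a² + b² − c²)/(2ab) = (196 + 116.64 − 104.04)/(2·14.0·10.8) = 208.6/302.4 ≈ 0.689815  ⇒  C ≈ 46.3845°
Check: A + B + C ≈ 180°

A = 83.57°, B = 50.05°, C = 46.38°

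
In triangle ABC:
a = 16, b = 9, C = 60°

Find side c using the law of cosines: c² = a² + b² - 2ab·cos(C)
c² = 16² + 9² − 2·16·9·cos(60°)
cos(60°) ≈ 0.5
c² ≈ 256 + 81 − 288·(0.5) ≈ 337 − 144 ≈ 193
c ≈ √193 ≈ 13.8924

c = 13.89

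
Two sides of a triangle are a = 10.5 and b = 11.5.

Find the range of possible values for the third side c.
Triangle inequality: |a − b| < c < a + b
|a − b| = |10.5 − 11.5| = 1
a + b = 10.5 + 11.5 = 22

1 < c < 22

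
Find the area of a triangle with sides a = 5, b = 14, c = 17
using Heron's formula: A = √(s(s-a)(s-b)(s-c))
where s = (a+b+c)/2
s = (5 + 14 + 17)/2 = 36/2 = 18
s − a = 13, s − b = 4, s − c = 1
s(s−a)(s−b)(s−c) = 18·13·4·1 = 936
Area = √936 ≈ 30.5941

s = 18.0, Area = 30.59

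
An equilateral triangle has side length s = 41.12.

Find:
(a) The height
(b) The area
(a) The height splits the triangle into two 30-60-90 halves: h = s·√3/2 = 41.12·1.73205/2 ≈ 71.2219/2 ≈ 35.611
(b) Area = (√3/4)·s² = (√3/4)·41.12² = (√3/4)·1690.8544 ≈ 0.433013·1690.8544 ≈ 732.161

Height = 35.61, Area = 732.2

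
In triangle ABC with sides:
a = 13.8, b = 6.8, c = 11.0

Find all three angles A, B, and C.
Law of cosines for each angle (a² = 190.44, b² = 46.24, c² = 121):
cos(A) = (b² + c² − a²)/(2bc) = (46.24 + 121 − 190.44)/(2·6.8·11.0) = -23.2/149.6 ≈ -0.15508  ⇒  A ≈ 98.9214°
cos(B) = (a² + c² − b²)/(2ac) = (190.44 + 121 − 46.24)/(2·13.8·11.0) = 265.2/303.6 ≈ 0.873518  ⇒  B ≈ 29.13°
cos(C) = (a² + b² − c²)/(2ab) = (190.44 + 46.24 − 121)/(2·13.8·6.8) = 115.68/187.68 ≈ 0.616368  ⇒  C ≈ 51.9486°
Check: A + B + C ≈ 180°

A = 98.92°, B = 29.13°, C = 51.95°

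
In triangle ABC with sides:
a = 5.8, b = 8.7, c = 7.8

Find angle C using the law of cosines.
c² = a² + b² − 2ab·cos(C)  ⇒  cos(C) = (a² + b² − c²)/(2ab)
cos(C) = (5.8² + 8.7² − 7.8²)/(2·5.8·8.7) = (33.64 + 75.69 − 60.84)/100.92 = 48.49/100.92 ≈ 0.48048
C = arccos(0.48048) ≈ 61.2833°

C = 61.28°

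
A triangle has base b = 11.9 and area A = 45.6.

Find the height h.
A = ½·b·h  ⇒  h = 2A/b = 2·45.6/11.9 = 91.2/11.9 ≈ 7.66387

h = 7.664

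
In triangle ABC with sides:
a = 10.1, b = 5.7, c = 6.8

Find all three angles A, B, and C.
Law of cosines for each angle (a² = 102.01, b² = 32.49, c² = 46.24):
cos(A) = (b² + c² − a²)/(2bc) = (32.49 + 46.24 − 102.01)/(2·5.7·6.8) = -23.28/77.52 ≈ -0.30031  ⇒  A ≈ 107.476°
cos(B) = (a² + c² − b²)/(2ac) = (102.01 + 46.24 − 32.49)/(2·10.1·6.8) = 115.76/137.36 ≈ 0.842749  ⇒  B ≈ 32.5684°
cos(C) = (a² + b² − c²)/(2ab) = (102.01 + 32.49 − 46.24)/(2·10.1·5.7) = 88.26/115.14 ≈ 0.766545  ⇒  C ≈ 39.9554°
Check: A + B + C ≈ 180°

A = 107.5°, B = 32.57°, C = 39.96°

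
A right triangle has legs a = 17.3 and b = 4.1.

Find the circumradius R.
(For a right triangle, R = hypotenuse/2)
Hypotenuse c = √(a² + b²) = √(299.29 + 16.81) = √316.1 ≈ 17.7792
R = c/2 ≈ 17.7792/2 ≈ 8.8896

R = 8.89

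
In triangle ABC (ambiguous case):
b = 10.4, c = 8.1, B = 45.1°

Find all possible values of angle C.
b/sin(B) = c/sin(C)  ⇒  sin(C) = c·sin(B)/b = 8.1·sin(45.1°)/10.4
sin(45.1°) ≈ 0.70834
sin(C) ≈ 8.1·0.70834/10.4 ≈ 5.73755/10.4 ≈ 0.551688
Candidate 1: C₁ = arcsin(0.551688) ≈ 33.4829°  →  A = 180° − 45.1° − 33.4829° ≈ 101.417° > 0, valid
Candidate 2: C₂ = 180° − C₁ ≈ 146.517°  →  A = 180° − 45.1° − 146.517° ≈ -11.6171° ≤ 0, not a valid triangle

C = 33.48° (one solution)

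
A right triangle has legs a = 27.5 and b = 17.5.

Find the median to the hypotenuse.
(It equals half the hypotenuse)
Hypotenuse c = √(a² + b²) = √(756.25 + 306.25) = √1062.5 ≈ 32.596
Median to hypotenuse = c/2 ≈ 32.596/2 ≈ 16.298

Median = 16.3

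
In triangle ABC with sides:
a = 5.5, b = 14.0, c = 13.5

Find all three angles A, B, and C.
Law of cosines for each angle (a² = 30.25, b² = 196, c² = 182.25):
cos(A) = (b² + c² − a²)/(2bc) = (196 + 182.25 − 30.25)/(2·14.0·13.5) = 348/378 ≈ 0.920635  ⇒  A ≈ 22.9809°
cos(B) = (a² + c² − b²)/(2ac) = (30.25 + 182.25 − 196)/(2·5.5·13.5) = 16.5/148.5 ≈ 0.111111  ⇒  B ≈ 83.6206°
cos(C) = (a² + b² − c²)/(2ab) = (30.25 + 196 − 182.25)/(2·5.5·14.0) = 44/154 ≈ 0.285714  ⇒  C ≈ 73.3985°
Check: A + B + C ≈ 180°

A = 22.98°, B = 83.62°, C = 73.4°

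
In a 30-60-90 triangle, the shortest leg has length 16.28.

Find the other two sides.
In a 30-60-90 triangle the sides are in ratio 1 : √3 : 2 (short leg : long leg : hypotenuse).
Long leg = 16.28·√3 ≈ 16.28·1.73205 ≈ 28.1978
Hypotenuse = 2·16.28 = 32.56

Long leg = 16.28√3 = 28.2, Hypotenuse = 32.56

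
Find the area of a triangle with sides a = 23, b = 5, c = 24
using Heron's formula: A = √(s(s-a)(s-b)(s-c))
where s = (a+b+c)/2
s = (23 + 5 + 24)/2 = 52/2 = 26
s − a = 3, s − b = 21, s − c = 2
s(s−a)(s−b)(s−c) = 26·3·21·2 = 3276
Area = √3276 ≈ 57.2364

s = 26.0, Area = 57.24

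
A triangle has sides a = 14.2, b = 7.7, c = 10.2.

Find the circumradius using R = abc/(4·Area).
First find the area with Heron's formula.
s = (14.2 + 7.7 + 10.2)/2 = 16.05
Area = √(s(s−a)(s−b)(s−c)) = √(16.05·1.85·8.35·5.85) ≈ √1450.4 ≈ 38.0842
abc = 14.2·7.7·10.2 = 1115.268
R = abc/(4·Area) ≈ 1115.268/(4·38.0842) = 1115.268/152.337 ≈ 7.32107

R = 7.321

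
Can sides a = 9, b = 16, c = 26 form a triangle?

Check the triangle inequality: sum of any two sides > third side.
a + b vs c: 9 + 16 = 25 ≤ 26  ✗
a + c vs b: 9 + 26 = 35 > 16  ✓
b + c vs a: 16 + 26 = 42 > 9  ✓

No: 9 + 16 = 25 is not > 26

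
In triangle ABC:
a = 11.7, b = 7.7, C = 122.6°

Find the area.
Two sides and the included angle (SAS): A = ½·a·b·sin(C) = ½·11.7·7.7·sin(122.6°)
sin(122.6°) ≈ 0.842452
A ≈ ½·90.09·0.842452 = 45.045·0.842452 ≈ 37.9483

Area = 37.95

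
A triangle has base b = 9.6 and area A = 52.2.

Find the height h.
A = ½·b·h  ⇒  h = 2A/b = 2·52.2/9.6 = 104.4/9.6 ≈ 10.875

h = 10.88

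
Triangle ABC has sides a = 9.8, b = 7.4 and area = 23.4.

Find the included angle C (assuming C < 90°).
Area = ½·a·b·sin(C)  ⇒  sin(C) = 2·Area/(a·b) = 2·23.4/(9.8·7.4) = 46.8/72.52 ≈ 0.645339
C = arcsin(0.645339) ≈ 40.1911° (taking the acute solution since C < 90°)

C = 40.19°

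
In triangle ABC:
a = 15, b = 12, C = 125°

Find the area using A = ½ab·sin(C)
A = ½·a·b·sin(C) = ½·15·12·sin(125°)
sin(125°) ≈ 0.819152
A ≈ ½·180·0.819152 = 90·0.819152 ≈ 73.7237

Area = 73.72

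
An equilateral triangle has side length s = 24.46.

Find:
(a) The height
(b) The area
(a) The height splits the triangle into two 30-60-90 halves: h = s·√3/2 = 24.46·1.73205/2 ≈ 42.366/2 ≈ 21.183
(b) Area = (√3/4)·s² = (√3/4)·24.46² = (√3/4)·598.2916 ≈ 0.433013·598.2916 ≈ 259.068

Height = 21.18, Area = 259.1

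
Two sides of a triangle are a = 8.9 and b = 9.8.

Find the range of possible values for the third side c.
Triangle inequality: |a − b| < c < a + b
|a − b| = |8.9 − 9.8| = 0.9
a + b = 8.9 + 9.8 = 18.7

0.9 < c < 18.7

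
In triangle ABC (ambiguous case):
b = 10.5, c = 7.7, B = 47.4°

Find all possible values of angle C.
b/sin(B) = c/sin(C)  ⇒  sin(C) = c·sin(B)/b = 7.7·sin(47.4°)/10.5
sin(47.4°) ≈ 0.736097
sin(C) ≈ 7.7·0.736097/10.5 ≈ 5.66795/10.5 ≈ 0.539805
Candidate 1: C₁ = arcsin(0.539805) ≈ 32.6703°  →  A = 180° − 47.4° − 32.6703° ≈ 99.9297° > 0, valid
Candidate 2: C₂ = 180° − C₁ ≈ 147.33°  →  A = 180° − 47.4° − 147.33° ≈ -14.7297° ≤ 0, not a valid triangle

C = 32.67° (one solution)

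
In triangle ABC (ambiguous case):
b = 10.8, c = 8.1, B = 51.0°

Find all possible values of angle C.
b/sin(B) = c/sin(C)  ⇒  sin(C) = c·sin(B)/b = 8.1·sin(51.0°)/10.8
sin(51.0°) ≈ 0.777146
sin(C) ≈ 8.1·0.777146/10.8 ≈ 6.29488/10.8 ≈ 0.582859
Candidate 1: C₁ = arcsin(0.582859) ≈ 35.6519°  →  A = 180° − 51.0° − 35.6519° ≈ 93.3481° > 0, valid
Candidate 2: C₂ = 180° − C₁ ≈ 144.348°  →  A = 180° − 51.0° − 144.348° ≈ -15.3481° ≤ 0, not a valid triangle

C = 35.65° (one solution)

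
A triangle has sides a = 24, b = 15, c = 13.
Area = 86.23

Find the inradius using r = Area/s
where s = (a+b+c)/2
s = (24 + 15 + 13)/2 = 52/2 = 26
r = Area/s = 86.23/26 ≈ 3.31654

r = 3.317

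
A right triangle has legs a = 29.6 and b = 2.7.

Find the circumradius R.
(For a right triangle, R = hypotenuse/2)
Hypotenuse c = √(a² + b²) = √(876.16 + 7.29) = √883.45 ≈ 29.7229
R = c/2 ≈ 29.7229/2 ≈ 14.8614

R = 14.86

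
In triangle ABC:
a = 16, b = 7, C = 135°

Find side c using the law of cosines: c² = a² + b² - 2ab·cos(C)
c² = 16² + 7² − 2·16·7·cos(135°)
cos(135°) ≈ -0.707107
c² ≈ 256 + 49 − 224·(-0.707107) ≈ 305 + 158.392 ≈ 463.392
c ≈ √463.392 ≈ 21.5265

c = 21.53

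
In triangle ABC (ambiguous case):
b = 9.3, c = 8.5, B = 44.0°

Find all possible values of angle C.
b/sin(B) = c/sin(C)  ⇒  sin(C) = c·sin(B)/b = 8.5·sin(44.0°)/9.3
sin(44.0°) ≈ 0.694658
sin(C) ≈ 8.5·0.694658/9.3 ≈ 5.9046/9.3 ≈ 0.634903
Candidate 1: C₁ = arcsin(0.634903) ≈ 39.4128°  →  A = 180° − 44.0° − 39.4128° ≈ 96.5872° > 0, valid
Candidate 2: C₂ = 180° − C₁ ≈ 140.587°  →  A = 180° − 44.0° − 140.587° ≈ -4.5872° ≤ 0, not a valid triangle

C = 39.41° (one solution)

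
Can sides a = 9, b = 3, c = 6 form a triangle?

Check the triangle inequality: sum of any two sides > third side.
a + b vs c: 9 + 3 = 12 > 6  ✓
a + c vs b: 9 + 6 = 15 > 3  ✓
b + c vs a: 3 + 6 = 9 ≤ 9  ✗

No: 3 + 6 = 9 is not > 9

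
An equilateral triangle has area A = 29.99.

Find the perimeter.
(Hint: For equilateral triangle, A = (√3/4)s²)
A = (√3/4)s²  ⇒  s² = 4A/√3 = 4·29.99/√3 = 119.96/1.73205 ≈ 69.2589
s ≈ √69.2589 ≈ 8.3222
Perimeter = 3s ≈ 3·8.3222 ≈ 24.9666

Perimeter = 24.97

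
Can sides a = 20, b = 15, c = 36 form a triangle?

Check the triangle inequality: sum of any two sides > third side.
a + b vs c: 20 + 15 = 35 ≤ 36  ✗
a + c vs b: 20 + 36 = 56 > 15  ✓
b + c vs a: 15 + 36 = 51 > 20  ✓

No: 20 + 15 = 35 is not > 36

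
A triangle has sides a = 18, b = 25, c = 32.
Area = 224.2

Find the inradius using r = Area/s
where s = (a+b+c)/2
s = (18 + 25 + 32)/2 = 75/2 = 37.5
r = Area/s = 224.2/37.5 ≈ 5.97867

r = 5.979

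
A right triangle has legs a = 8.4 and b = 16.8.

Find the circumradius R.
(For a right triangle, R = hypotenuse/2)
Hypotenuse c = √(a² + b²) = √(70.56 + 282.24) = √352.8 ≈ 18.783
R = c/2 ≈ 18.783/2 ≈ 9.39149

R = 9.391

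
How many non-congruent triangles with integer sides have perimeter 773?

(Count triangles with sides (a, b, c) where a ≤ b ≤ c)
Let a ≤ b ≤ c with a + b + c = 773. The only binding inequality is a + b > c, i.e. 773 − c > c, so c < 773/2; and c ≥ 773/3 since c is the largest side.
So 258 ≤ c ≤ 386. For each c, b runs from ⌈(773 − c)/2⌉ up to c (then a = 773 − b − c satisfies 1 ≤ a ≤ b automatically), giving c − ⌈(773 − c)/2⌉ + 1 choices.
Summing over c: 1 + 3 + 4 + 6 + … + 192 + 193  (129 terms, c = 258, …, 386) = 12545
Check (closed form: nearest integer to p²/48 for even p, (p+3)²/48 for odd p): (773+3)²/48 = 776²/48 = 602176/48 ≈ 12545.33 → 12545

12545 triangles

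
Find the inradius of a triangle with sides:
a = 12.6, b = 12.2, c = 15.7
r = Area/s where s is the semi-perimeter.
s = (12.6 + 12.2 + 15.7)/2 = 40.5/2 = 20.25
Area = √(s(s−a)(s−b)(s−c)) = √(20.25·7.65·8.05·4.55) ≈ √5674.06 ≈ 75.3263
r ≈ 75.3263/20.25 ≈ 3.71982

r = 3.72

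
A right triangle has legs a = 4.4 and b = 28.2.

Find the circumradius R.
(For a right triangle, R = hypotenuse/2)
Hypotenuse c = √(a² + b²) = √(19.36 + 795.24) = √814.6 ≈ 28.5412
R = c/2 ≈ 28.5412/2 ≈ 14.2706

R = 14.27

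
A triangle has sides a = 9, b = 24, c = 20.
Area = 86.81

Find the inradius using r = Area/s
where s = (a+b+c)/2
s = (9 + 24 + 20)/2 = 53/2 = 26.5
r = Area/s = 86.81/26.5 ≈ 3.27585

r = 3.276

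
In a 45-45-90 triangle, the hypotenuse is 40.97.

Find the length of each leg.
In a 45-45-90 triangle hypotenuse = leg·√2, so leg = hypotenuse/√2.
Leg = 40.97/√2 ≈ 40.97/1.41421 ≈ 28.9702

Each leg = 28.97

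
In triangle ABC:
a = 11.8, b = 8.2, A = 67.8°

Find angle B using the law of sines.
a/sin(A) = b/sin(B)  ⇒  sin(B) = b·sin(A)/a = 8.2·sin(67.8°)/11.8
sin(67.8°) ≈ 0.925871
sin(B) ≈ 8.2·0.925871/11.8 ≈ 7.59214/11.8 ≈ 0.643402
B = arcsin(0.643402) ≈ 40.0459°
(Since b ≤ a we need B ≤ A, so the obtuse alternative 180° − 40.0459° ≈ 139.954° is rejected.)

B = 40.05°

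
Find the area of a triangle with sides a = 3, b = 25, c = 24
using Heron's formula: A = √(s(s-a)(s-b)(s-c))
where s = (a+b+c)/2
s = (3 + 25 + 24)/2 = 52/2 = 26
s − a = 23, s − b = 1, s − c = 2
s(s−a)(s−b)(s−c) = 26·23·1·2 = 1196
Area = √1196 ≈ 34.5832

s = 26.0, Area = 34.58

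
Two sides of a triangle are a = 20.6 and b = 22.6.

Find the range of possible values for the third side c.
Triangle inequality: |a − b| < c < a + b
|a − b| = |20.6 − 22.6| = 2
a + b = 20.6 + 22.6 = 43.2

2 < c < 43.2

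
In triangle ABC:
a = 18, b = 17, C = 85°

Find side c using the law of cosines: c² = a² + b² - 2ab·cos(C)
c² = 18² + 17² − 2·18·17·cos(85°)
cos(85°) ≈ 0.0871557
c² ≈ 324 + 289 − 612·(0.0871557) ≈ 613 − 53.3393 ≈ 559.661
c ≈ √559.661 ≈ 23.6571

c = 23.66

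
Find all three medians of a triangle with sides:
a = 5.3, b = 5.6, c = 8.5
Median formula: m_a = ½√(2b² + 2c² − a²) (and cyclically). a² = 28.09, b² = 31.36, c² = 72.25.
m_a = ½√(2·31.36 + 2·72.25 − 28.09) = ½√179.13 ≈ ½·13.3839 ≈ 6.69197
m_b = ½√(2·28.09 + 2·72.25 − 31.36) = ½√169.32 ≈ ½·13.0123 ≈ 6.50615
m_c = ½√(2·28.09 + 2·31.36 − 72.25) = ½√46.65 ≈ ½·6.83008 ≈ 3.41504

m_a = 6.692, m_b = 6.506, m_c = 3.415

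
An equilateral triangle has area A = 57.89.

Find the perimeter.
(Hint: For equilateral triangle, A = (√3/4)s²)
A = (√3/4)s²  ⇒  s² = 4A/√3 = 4·57.89/√3 = 231.56/1.73205 ≈ 133.691
s ≈ √133.691 ≈ 11.5625
Perimeter = 3s ≈ 3·11.5625 ≈ 34.6875

Perimeter = 34.69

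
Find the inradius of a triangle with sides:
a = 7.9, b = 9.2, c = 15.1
r = Area/s where s is the semi-perimeter.
s = (7.9 + 9.2 + 15.1)/2 = 32.2/2 = 16.1
Area = √(s(s−a)(s−b)(s−c)) = √(16.1·8.2·6.9·1) ≈ √910.938 ≈ 30.1817
r ≈ 30.1817/16.1 ≈ 1.87464

r = 1.875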